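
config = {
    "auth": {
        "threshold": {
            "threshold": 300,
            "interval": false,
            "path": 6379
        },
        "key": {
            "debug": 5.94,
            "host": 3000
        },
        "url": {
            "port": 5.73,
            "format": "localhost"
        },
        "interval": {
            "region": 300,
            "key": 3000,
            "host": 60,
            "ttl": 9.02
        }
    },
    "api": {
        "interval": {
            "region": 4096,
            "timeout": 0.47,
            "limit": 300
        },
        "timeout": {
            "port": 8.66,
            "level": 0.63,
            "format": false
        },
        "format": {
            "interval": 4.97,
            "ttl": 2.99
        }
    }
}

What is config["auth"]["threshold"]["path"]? 6379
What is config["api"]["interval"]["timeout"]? 0.47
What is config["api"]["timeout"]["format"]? False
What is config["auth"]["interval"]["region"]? 300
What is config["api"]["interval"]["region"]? 4096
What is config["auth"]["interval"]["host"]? 60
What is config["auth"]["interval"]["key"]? 3000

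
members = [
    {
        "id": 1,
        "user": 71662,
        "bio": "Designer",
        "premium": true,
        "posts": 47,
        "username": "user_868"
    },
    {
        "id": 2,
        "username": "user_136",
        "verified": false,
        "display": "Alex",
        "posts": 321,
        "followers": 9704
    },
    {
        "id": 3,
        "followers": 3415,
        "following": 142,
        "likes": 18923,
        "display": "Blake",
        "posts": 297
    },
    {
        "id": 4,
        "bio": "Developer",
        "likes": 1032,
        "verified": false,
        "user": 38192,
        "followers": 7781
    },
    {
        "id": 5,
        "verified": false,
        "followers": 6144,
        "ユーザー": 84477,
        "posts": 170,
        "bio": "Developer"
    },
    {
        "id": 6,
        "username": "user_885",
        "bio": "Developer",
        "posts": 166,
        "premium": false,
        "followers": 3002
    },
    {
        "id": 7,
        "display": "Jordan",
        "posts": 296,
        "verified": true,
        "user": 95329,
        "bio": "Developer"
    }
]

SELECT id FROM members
[1, 2, 3, 4, 5, 6, 7]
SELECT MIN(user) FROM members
38192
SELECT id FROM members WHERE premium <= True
[1, 6]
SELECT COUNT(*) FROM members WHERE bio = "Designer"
1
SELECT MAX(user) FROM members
95329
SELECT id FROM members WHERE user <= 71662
[1, 4]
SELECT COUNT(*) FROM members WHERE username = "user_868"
1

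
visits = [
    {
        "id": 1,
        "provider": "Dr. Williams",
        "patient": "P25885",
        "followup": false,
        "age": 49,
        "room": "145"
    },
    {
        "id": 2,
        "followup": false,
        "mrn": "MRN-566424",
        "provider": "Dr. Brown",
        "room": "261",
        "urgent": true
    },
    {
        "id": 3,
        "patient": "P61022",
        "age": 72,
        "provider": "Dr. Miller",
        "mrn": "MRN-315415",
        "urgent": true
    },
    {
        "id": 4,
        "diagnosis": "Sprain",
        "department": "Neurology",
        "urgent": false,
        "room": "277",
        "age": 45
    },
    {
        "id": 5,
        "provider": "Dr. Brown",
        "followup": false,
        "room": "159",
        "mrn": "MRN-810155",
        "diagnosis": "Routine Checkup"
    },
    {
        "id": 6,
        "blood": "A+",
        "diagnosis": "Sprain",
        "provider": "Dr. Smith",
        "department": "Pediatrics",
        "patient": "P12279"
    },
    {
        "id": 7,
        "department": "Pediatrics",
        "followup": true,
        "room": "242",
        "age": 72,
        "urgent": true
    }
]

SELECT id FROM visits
[1, 2, 3, 4, 5, 6, 7]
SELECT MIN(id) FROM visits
1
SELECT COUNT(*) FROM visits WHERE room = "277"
1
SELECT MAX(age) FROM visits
72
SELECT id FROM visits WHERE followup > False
[7]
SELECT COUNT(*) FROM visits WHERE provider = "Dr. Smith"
1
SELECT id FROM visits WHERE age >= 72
[3, 7]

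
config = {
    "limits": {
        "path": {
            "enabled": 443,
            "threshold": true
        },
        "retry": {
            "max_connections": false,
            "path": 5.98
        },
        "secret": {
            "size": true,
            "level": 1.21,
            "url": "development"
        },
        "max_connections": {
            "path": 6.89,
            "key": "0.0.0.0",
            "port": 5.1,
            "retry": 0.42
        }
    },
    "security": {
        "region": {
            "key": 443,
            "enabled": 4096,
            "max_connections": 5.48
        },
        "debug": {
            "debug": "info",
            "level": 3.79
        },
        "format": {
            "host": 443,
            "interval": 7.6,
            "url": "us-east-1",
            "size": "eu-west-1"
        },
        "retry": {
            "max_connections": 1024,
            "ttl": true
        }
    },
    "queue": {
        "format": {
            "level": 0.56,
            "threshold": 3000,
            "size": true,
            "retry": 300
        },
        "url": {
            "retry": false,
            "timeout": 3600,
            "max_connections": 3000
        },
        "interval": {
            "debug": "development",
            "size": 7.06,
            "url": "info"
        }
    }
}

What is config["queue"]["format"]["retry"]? 300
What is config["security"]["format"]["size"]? "eu-west-1"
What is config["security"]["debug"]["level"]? 3.79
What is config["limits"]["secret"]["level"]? 1.21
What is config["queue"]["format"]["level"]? 0.56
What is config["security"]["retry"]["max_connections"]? 1024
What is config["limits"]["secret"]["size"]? True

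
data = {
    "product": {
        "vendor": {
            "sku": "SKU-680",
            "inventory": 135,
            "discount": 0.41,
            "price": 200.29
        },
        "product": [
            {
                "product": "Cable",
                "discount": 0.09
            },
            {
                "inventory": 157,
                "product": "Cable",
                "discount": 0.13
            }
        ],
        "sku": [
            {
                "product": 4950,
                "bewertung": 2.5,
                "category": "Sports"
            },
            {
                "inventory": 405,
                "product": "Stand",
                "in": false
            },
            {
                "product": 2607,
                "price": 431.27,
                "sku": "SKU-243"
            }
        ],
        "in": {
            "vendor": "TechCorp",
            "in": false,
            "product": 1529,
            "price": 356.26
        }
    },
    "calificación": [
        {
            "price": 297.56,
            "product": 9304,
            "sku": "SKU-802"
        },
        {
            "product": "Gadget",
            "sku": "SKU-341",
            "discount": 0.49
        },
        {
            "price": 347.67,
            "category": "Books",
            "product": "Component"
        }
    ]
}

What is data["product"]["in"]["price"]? 356.26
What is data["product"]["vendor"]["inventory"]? 135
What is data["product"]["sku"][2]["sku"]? "SKU-243"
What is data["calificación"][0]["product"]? 9304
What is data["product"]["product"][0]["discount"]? 0.09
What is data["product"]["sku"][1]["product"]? "Stand"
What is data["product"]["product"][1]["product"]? "Cable"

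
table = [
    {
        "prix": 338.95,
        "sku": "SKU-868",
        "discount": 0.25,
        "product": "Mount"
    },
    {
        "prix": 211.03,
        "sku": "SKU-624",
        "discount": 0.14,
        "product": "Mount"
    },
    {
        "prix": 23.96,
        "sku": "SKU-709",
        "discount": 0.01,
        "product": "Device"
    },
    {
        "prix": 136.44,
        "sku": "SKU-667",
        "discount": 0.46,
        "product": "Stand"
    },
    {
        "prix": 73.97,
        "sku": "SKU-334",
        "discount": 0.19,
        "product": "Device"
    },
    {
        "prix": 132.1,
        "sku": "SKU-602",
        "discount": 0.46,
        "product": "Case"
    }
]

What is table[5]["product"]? "Case"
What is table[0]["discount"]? 0.25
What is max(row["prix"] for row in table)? 338.95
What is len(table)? 6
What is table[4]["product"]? "Device"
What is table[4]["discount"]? 0.19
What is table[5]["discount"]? 0.46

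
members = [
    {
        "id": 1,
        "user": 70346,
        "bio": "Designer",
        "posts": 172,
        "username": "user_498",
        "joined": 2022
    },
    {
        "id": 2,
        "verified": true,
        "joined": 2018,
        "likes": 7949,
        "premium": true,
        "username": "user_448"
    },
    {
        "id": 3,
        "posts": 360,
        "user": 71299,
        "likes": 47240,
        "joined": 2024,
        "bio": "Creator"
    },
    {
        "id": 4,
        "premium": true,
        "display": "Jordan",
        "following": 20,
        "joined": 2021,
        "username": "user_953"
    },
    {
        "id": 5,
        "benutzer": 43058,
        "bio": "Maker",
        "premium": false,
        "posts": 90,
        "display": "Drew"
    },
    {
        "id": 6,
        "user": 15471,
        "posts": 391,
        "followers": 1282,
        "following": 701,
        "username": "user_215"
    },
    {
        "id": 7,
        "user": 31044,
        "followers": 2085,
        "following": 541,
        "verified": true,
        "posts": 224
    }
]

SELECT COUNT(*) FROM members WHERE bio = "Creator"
1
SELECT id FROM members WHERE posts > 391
[]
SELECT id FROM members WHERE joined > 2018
[1, 3, 4]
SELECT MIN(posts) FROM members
90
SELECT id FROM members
[1, 2, 3, 4, 5, 6, 7]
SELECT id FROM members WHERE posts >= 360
[3, 6]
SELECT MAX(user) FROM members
71299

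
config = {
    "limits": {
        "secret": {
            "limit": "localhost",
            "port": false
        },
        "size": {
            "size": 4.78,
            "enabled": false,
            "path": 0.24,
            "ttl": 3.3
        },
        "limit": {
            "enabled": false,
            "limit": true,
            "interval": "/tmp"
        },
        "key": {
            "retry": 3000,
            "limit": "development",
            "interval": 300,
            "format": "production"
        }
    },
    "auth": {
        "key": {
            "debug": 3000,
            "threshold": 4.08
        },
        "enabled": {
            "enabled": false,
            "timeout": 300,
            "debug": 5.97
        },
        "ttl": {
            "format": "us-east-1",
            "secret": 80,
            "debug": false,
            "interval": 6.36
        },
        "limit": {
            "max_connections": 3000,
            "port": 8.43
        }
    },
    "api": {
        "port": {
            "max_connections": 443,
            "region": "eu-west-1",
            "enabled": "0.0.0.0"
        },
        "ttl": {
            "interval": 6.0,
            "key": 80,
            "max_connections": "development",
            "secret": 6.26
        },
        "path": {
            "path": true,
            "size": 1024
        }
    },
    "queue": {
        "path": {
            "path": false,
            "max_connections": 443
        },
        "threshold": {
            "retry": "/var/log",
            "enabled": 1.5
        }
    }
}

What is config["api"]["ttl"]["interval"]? 6.0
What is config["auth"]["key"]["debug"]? 3000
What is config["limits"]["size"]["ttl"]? 3.3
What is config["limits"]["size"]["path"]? 0.24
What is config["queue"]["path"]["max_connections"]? 443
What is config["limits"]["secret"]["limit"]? "localhost"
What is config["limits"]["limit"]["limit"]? True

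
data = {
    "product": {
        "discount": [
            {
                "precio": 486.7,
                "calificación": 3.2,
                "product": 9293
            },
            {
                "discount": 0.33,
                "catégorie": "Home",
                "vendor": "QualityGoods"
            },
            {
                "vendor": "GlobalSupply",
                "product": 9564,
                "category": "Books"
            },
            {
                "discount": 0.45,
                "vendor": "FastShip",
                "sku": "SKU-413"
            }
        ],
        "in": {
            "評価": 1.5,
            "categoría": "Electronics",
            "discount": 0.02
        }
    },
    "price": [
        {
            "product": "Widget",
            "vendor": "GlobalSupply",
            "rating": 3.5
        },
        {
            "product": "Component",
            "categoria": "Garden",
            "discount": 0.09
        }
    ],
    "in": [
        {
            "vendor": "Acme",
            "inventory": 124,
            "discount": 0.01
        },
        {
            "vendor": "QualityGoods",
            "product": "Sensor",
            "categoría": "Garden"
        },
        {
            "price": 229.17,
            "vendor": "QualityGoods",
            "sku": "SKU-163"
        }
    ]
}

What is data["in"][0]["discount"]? 0.01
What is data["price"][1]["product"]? "Component"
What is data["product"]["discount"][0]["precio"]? 486.7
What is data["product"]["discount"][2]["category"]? "Books"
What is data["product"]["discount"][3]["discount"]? 0.45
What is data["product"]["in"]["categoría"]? "Electronics"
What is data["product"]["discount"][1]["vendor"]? "QualityGoods"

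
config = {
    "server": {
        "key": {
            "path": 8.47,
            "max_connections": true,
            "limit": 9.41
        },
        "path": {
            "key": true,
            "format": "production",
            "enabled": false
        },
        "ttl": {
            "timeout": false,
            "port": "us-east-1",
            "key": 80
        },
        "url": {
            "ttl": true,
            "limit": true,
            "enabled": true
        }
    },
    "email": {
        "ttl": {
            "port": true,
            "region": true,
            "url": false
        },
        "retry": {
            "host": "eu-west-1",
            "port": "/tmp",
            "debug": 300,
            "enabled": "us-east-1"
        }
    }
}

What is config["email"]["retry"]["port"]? "/tmp"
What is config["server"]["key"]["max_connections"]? True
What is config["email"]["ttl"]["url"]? False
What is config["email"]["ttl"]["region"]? True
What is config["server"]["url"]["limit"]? True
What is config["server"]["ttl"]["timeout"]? False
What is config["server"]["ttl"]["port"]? "us-east-1"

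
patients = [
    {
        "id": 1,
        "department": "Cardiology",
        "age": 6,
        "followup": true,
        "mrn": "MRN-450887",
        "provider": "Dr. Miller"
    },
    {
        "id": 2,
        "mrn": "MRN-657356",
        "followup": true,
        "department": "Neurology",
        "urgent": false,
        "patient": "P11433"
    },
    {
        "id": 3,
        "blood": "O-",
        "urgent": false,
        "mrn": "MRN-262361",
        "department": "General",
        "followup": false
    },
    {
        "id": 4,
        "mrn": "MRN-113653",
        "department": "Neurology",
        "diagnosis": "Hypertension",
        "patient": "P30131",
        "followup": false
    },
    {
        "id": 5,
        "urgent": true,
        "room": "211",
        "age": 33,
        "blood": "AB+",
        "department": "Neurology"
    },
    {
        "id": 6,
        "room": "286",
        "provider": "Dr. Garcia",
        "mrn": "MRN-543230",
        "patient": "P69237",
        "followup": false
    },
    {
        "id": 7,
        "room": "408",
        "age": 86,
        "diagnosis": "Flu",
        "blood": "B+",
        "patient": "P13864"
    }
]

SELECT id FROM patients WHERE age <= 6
[1]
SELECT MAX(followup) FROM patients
True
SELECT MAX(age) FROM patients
86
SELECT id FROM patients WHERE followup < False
[]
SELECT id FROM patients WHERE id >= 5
[5, 6, 7]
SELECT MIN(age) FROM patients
6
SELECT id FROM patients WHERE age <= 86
[1, 5, 7]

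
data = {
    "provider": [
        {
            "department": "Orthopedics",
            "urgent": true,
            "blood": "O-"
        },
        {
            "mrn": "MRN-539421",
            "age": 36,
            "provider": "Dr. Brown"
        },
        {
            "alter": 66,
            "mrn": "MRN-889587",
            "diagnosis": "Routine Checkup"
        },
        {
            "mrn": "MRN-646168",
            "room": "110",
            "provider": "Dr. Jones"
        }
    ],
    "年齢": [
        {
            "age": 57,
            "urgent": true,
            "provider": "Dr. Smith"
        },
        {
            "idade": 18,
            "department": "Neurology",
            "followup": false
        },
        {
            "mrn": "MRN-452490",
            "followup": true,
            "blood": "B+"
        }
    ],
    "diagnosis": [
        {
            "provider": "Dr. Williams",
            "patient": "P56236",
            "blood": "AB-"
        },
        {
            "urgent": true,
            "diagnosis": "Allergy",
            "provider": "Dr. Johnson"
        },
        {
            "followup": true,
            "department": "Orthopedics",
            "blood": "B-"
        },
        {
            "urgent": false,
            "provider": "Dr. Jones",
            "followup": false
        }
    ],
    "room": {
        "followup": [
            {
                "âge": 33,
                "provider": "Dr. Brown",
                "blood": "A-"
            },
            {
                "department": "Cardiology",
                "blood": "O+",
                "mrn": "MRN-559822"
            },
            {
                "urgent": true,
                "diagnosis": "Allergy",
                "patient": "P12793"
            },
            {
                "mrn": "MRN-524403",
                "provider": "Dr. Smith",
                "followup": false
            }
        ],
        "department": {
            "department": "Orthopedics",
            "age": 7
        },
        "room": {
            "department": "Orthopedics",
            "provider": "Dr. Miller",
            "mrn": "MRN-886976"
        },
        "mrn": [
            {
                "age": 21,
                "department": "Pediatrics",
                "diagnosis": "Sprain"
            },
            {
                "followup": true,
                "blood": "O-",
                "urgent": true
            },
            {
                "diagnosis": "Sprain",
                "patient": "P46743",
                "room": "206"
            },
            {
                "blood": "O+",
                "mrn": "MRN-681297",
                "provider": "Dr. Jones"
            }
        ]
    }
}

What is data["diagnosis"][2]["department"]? "Orthopedics"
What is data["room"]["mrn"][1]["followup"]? True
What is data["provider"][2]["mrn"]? "MRN-889587"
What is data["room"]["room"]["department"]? "Orthopedics"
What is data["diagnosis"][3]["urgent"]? False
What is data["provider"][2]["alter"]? 66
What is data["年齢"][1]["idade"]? 18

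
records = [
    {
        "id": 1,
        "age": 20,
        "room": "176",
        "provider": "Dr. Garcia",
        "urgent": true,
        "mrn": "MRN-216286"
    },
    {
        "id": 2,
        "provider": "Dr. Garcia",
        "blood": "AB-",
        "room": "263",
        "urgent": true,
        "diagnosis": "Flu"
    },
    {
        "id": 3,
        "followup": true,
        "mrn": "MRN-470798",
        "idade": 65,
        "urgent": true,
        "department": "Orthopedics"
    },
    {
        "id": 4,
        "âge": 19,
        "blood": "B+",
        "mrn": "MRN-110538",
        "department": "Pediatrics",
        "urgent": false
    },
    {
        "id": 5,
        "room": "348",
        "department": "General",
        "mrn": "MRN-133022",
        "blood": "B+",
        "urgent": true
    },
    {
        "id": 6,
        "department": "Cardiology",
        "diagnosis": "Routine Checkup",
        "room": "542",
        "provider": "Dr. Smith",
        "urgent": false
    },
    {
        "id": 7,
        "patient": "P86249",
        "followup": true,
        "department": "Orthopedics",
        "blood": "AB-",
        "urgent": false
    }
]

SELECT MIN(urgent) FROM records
False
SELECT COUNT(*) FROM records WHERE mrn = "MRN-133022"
1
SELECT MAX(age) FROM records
20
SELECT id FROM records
[1, 2, 3, 4, 5, 6, 7]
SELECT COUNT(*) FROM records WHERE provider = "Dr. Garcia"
2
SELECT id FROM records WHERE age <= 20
[1]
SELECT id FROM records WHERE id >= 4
[4, 5, 6, 7]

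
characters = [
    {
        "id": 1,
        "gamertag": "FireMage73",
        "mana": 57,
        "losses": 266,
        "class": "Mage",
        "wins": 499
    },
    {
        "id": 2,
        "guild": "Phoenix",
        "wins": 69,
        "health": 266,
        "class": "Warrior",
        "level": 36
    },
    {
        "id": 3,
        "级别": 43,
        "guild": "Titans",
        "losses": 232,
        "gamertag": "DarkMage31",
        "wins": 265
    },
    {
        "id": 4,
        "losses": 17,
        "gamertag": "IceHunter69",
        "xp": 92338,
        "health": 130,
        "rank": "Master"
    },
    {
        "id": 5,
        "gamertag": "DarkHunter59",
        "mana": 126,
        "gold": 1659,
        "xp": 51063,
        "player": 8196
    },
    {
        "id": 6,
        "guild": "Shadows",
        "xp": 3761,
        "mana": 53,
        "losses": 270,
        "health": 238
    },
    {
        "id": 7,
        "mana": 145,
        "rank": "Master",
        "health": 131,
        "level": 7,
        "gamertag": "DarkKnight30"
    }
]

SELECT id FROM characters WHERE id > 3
[4, 5, 6, 7]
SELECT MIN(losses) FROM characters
17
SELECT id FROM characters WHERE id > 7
[]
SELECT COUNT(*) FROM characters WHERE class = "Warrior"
1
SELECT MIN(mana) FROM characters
53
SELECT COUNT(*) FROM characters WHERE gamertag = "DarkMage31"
1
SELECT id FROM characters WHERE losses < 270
[1, 3, 4]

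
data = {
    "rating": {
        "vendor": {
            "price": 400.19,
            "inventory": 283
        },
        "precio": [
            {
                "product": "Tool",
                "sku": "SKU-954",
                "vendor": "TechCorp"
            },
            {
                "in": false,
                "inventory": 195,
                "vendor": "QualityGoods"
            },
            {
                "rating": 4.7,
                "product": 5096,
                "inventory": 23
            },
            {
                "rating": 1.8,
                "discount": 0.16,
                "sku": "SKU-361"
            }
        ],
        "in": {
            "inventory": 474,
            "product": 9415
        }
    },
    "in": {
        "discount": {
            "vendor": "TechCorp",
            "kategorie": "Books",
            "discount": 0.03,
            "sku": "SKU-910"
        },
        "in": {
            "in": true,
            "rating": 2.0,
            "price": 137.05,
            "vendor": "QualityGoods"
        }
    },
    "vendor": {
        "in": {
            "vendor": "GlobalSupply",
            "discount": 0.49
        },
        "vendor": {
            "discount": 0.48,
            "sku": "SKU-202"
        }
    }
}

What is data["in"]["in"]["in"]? True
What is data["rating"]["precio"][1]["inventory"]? 195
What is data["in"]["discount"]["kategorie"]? "Books"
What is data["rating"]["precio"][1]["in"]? False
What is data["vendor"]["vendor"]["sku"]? "SKU-202"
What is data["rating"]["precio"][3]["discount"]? 0.16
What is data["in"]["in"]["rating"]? 2.0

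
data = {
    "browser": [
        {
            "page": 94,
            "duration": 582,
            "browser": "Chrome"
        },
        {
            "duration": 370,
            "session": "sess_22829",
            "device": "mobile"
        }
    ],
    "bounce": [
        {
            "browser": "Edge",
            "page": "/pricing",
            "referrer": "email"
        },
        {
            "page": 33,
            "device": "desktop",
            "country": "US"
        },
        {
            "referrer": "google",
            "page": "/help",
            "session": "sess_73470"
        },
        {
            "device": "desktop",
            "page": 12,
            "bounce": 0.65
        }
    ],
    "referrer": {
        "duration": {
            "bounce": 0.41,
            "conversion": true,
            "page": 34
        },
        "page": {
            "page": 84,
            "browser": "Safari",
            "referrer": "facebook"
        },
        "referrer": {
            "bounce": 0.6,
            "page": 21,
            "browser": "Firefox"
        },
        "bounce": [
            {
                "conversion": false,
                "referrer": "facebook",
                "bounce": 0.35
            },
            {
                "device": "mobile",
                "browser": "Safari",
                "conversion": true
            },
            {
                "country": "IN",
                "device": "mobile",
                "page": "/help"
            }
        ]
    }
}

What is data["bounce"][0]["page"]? "/pricing"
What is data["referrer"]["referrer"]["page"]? 21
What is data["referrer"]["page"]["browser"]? "Safari"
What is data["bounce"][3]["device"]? "desktop"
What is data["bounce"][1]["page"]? 33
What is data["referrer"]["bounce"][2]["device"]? "mobile"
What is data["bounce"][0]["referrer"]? "email"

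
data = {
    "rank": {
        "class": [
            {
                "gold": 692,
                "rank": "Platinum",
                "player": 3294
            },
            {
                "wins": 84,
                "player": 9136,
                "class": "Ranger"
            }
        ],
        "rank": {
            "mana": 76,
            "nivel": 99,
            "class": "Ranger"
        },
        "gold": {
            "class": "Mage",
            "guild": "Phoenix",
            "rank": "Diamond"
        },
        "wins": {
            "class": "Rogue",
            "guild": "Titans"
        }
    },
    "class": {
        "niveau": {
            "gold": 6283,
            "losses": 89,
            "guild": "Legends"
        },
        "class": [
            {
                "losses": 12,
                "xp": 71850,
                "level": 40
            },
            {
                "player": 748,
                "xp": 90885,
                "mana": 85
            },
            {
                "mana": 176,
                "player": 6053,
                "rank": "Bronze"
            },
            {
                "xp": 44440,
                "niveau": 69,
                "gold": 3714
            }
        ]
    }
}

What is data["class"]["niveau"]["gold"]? 6283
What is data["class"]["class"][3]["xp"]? 44440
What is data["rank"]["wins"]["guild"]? "Titans"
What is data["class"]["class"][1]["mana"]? 85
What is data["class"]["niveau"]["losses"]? 89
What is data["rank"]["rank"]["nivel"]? 99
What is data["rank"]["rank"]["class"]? "Ranger"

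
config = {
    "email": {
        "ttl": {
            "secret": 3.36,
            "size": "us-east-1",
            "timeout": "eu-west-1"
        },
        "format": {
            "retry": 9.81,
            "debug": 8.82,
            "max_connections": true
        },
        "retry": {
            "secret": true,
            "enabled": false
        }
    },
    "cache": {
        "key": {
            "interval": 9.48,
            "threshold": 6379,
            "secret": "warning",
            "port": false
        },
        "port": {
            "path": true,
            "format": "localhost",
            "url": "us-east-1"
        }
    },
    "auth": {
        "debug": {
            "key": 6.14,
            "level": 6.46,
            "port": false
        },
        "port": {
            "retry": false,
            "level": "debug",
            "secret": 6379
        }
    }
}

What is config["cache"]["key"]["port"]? False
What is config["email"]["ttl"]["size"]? "us-east-1"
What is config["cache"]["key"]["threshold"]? 6379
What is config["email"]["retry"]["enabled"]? False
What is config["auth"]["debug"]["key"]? 6.14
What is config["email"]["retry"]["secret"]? True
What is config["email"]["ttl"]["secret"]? 3.36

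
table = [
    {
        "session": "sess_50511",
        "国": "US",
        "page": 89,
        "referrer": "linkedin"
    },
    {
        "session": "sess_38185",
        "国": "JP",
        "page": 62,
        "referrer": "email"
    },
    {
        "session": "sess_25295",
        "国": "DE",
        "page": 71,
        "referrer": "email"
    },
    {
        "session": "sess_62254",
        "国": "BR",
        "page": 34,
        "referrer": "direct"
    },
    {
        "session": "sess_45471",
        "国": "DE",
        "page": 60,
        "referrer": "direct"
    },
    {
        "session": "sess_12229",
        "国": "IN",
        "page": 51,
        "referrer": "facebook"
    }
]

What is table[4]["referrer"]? "direct"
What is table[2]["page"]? 71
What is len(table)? 6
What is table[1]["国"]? "JP"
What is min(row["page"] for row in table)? 34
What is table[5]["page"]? 51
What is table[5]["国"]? "IN"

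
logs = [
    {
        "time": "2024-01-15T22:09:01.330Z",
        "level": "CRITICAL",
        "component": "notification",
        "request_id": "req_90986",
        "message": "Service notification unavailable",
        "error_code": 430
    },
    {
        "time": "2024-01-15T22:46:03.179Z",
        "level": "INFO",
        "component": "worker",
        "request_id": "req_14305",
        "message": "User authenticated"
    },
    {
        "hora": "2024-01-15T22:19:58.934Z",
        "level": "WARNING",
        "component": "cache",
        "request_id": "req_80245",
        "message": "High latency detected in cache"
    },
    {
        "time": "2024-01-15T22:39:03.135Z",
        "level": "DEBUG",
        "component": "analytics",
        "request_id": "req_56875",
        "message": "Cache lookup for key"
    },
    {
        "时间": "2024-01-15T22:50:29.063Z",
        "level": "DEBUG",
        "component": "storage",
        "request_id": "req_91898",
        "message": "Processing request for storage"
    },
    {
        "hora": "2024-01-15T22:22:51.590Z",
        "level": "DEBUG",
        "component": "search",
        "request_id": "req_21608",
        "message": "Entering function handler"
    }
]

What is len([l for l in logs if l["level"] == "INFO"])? 1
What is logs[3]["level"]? "DEBUG"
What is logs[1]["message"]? "User authenticated"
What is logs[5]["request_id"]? "req_21608"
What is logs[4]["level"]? "DEBUG"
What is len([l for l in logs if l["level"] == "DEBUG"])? 3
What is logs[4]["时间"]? "2024-01-15T22:50:29.063Z"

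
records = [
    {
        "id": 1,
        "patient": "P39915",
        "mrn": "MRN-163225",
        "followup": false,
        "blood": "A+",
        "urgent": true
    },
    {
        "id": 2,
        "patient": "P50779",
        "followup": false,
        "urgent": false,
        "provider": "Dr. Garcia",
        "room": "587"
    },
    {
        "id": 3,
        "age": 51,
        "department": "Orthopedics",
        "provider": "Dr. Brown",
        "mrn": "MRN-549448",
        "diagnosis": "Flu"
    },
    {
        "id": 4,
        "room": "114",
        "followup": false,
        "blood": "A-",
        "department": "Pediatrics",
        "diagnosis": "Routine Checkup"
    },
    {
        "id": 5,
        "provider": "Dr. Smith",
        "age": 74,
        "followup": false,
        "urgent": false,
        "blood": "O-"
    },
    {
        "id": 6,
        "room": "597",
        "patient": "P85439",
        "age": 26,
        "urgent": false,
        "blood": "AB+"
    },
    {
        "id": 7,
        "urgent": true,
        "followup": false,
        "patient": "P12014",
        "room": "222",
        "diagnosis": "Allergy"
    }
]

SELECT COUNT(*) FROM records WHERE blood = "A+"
1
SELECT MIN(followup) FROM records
False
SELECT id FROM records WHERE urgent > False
[1, 7]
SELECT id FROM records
[1, 2, 3, 4, 5, 6, 7]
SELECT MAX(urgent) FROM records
True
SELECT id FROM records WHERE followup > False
[]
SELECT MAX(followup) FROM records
False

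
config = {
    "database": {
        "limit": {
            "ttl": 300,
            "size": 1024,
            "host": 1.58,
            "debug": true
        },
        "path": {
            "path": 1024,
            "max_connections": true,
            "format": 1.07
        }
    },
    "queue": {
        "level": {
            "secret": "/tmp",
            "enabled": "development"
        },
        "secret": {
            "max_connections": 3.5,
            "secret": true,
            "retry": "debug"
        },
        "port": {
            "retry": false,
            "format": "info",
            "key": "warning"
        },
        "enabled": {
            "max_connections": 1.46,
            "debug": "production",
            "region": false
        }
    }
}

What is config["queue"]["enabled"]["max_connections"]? 1.46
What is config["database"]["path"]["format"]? 1.07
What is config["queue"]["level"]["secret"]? "/tmp"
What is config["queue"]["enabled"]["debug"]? "production"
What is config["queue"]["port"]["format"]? "info"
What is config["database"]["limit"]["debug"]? True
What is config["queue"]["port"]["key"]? "warning"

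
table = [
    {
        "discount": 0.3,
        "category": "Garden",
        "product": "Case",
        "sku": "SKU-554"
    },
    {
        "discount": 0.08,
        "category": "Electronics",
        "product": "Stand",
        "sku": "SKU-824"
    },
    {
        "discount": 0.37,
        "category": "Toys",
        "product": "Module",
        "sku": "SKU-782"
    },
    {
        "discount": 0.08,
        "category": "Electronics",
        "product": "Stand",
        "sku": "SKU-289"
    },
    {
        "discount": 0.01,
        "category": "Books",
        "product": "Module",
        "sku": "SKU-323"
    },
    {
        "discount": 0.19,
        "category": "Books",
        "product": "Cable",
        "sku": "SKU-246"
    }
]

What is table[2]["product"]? "Module"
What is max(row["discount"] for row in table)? 0.37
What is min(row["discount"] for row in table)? 0.01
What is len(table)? 6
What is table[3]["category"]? "Electronics"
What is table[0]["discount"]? 0.3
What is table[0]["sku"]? "SKU-554"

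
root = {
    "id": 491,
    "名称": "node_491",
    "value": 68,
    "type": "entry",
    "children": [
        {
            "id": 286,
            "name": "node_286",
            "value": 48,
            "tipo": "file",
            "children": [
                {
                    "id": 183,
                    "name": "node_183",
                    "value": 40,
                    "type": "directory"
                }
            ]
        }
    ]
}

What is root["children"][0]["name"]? "node_286"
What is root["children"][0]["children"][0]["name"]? "node_183"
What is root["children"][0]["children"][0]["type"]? "directory"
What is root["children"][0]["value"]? 48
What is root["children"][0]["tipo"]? "file"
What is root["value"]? 68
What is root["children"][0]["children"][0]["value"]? 40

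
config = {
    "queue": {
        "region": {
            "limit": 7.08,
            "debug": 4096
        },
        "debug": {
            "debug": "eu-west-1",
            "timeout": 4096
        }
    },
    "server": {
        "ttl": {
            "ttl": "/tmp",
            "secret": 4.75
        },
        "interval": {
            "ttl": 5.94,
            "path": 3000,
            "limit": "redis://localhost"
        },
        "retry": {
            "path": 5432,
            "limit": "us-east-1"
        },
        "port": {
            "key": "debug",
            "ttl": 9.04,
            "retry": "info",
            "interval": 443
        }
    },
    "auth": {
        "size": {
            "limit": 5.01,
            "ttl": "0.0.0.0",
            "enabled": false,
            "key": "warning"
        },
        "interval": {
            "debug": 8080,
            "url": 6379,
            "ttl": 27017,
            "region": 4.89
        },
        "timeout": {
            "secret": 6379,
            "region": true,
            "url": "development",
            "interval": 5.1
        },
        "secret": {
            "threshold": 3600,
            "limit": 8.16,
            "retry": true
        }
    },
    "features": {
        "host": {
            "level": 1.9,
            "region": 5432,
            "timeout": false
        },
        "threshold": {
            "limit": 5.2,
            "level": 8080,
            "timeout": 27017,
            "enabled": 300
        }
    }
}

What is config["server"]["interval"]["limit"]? "redis://localhost"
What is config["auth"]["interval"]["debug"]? 8080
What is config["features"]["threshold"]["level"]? 8080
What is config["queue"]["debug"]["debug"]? "eu-west-1"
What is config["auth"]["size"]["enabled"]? False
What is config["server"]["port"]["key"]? "debug"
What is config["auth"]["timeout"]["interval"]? 5.1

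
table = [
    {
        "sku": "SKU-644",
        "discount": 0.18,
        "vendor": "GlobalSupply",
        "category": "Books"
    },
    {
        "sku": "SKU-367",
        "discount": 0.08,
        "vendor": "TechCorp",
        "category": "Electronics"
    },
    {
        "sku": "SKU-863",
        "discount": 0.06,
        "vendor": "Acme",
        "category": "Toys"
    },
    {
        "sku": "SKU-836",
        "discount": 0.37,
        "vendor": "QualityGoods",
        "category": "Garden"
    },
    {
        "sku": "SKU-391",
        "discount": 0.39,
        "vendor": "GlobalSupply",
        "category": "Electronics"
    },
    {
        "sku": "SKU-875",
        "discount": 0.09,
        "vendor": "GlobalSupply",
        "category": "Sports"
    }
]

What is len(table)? 6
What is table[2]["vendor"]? "Acme"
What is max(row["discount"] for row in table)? 0.39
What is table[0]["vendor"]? "GlobalSupply"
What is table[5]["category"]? "Sports"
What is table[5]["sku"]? "SKU-875"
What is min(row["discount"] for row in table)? 0.06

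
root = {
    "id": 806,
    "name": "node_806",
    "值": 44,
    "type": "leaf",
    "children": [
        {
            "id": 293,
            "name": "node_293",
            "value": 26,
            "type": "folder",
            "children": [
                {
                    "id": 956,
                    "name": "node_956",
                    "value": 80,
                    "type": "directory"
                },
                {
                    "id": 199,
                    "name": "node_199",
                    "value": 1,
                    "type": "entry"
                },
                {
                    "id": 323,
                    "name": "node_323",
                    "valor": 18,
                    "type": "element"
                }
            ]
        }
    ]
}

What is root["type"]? "leaf"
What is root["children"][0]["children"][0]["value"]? 80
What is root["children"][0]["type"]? "folder"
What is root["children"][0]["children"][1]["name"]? "node_199"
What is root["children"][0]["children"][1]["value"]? 1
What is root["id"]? 806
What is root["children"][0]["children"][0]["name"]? "node_956"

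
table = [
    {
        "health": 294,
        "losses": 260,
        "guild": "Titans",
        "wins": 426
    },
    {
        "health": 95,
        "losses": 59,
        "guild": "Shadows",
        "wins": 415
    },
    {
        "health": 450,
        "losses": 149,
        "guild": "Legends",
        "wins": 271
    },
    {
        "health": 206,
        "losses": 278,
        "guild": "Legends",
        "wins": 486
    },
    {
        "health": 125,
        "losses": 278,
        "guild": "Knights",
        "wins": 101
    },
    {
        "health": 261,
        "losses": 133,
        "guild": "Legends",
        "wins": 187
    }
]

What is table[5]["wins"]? 187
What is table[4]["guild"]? "Knights"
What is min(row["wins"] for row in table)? 101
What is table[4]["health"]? 125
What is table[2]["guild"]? "Legends"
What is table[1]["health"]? 95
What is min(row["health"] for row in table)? 95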